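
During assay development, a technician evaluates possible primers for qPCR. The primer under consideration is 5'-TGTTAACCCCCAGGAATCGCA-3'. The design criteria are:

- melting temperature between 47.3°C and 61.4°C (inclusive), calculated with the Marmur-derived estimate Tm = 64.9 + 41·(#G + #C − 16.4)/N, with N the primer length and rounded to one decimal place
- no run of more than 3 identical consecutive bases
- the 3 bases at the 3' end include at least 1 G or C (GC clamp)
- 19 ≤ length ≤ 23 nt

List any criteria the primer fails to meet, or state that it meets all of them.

Fails: homopolymer run.

Base counts: A=6, T=4, G=4, C=7 (length 21).
Tm: Tm = 64.9 + 41·(11 − 16.4)/21 = 54.4°C ✓
homopolymer run: longest run = 5, exceeds 3 ✗
GC clamp: 3' end GCA has 2 G/C ✓
length: length 21 ✓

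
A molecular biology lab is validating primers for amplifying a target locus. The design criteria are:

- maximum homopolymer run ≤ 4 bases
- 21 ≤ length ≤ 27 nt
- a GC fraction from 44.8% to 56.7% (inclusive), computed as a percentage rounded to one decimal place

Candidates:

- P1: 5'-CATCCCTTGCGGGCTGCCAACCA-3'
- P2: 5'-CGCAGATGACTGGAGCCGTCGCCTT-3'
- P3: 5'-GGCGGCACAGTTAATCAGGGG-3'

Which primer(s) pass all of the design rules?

None of the candidates satisfy all criteria.

P1 (23 nt, A=4 T=4 G=5 C=10): longest run = 3 ✓; length 23 ✓; GC 15/23 = 65.2%, outside 44.8–56.7% ✗ — fails.
P2 (25 nt, A=4 T=5 G=8 C=8): longest run = 2 ✓; length 25 ✓; GC 16/25 = 64.0%, outside 44.8–56.7% ✗ — fails.
P3 (21 nt, A=5 T=3 G=9 C=4): longest run = 4 ✓; length 21 ✓; GC 13/21 = 61.9%, outside 44.8–56.7% ✗ — fails.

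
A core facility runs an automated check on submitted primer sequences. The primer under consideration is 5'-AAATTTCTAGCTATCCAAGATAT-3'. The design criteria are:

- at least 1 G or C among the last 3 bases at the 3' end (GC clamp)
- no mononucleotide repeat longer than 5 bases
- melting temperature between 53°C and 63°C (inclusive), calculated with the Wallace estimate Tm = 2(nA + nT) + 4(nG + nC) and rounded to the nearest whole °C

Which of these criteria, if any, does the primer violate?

Base counts: A=9, T=8, G=2, C=4 (length 23).
GC clamp: 3' end TAT has 0 G/C, need ≥1 ✗
homopolymer run: longest run = 3 ✓
Tm: Tm = 2·17 + 4·6 = 58°C ✓

Fails: GC clamp.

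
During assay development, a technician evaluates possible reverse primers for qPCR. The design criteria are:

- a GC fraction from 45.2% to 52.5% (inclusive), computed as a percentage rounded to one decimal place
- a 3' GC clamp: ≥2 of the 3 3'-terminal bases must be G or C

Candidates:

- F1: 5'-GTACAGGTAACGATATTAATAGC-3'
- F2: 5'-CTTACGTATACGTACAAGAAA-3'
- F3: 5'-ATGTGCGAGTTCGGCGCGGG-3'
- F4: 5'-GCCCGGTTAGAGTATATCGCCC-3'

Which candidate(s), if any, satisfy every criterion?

F1 (23 nt, A=9 T=6 G=5 C=3): GC 8/23 = 34.8%, outside 45.2–52.5% ✗; 3' end AGC has 2 G/C ✓ — fails.
F2 (21 nt, A=9 T=5 G=3 C=4): GC 7/21 = 33.3%, outside 45.2–52.5% ✗; 3' end AAA has 0 G/C, need ≥2 ✗ — fails.
F3 (20 nt, A=2 T=4 G=10 C=4): GC 14/20 = 70.0%, outside 45.2–52.5% ✗; 3' end GGG has 3 G/C ✓ — fails.
F4 (22 nt, A=4 T=5 G=6 C=7): GC 13/22 = 59.1%, outside 45.2–52.5% ✗; 3' end CCC has 3 G/C ✓ — fails.

None of the candidates satisfy all criteria.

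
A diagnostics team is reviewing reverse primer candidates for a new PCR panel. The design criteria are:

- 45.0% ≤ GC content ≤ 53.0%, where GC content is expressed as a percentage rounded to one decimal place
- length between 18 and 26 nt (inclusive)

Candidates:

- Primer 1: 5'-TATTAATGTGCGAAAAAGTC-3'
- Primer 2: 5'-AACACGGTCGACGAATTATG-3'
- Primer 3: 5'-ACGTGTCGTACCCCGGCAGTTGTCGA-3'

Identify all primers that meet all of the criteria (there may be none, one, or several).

Primer 2 only.

Primer 1 (20 nt, A=8 T=6 G=4 C=2): GC 6/20 = 30.0%, outside 45.0–53.0% ✗; length 20 ✓ — fails.
Primer 2 (20 nt, A=7 T=4 G=5 C=4): GC 9/20 = 45.0% ✓; length 20 ✓ — passes.
Primer 3 (26 nt, A=4 T=6 G=8 C=8): GC 16/26 = 61.5%, outside 45.0–53.0% ✗; length 26 ✓ — fails.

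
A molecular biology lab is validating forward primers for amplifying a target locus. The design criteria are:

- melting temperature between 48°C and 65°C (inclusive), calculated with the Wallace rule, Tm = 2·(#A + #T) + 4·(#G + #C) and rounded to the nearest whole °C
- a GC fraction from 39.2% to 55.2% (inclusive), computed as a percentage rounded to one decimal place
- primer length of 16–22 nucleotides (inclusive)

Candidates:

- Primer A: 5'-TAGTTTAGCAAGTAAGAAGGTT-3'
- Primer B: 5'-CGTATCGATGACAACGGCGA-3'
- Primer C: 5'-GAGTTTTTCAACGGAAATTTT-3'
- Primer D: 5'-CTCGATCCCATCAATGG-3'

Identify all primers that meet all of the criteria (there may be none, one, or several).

Primer A (22 nt, A=8 T=7 G=6 C=1): Tm = 2·15 + 4·7 = 58°C ✓; GC 7/22 = 31.8%, outside 39.2–55.2% ✗; length 22 ✓ — fails.
Primer B (20 nt, A=6 T=3 G=6 C=5): Tm = 2·9 + 4·11 = 62°C ✓; GC 11/20 = 55.0% ✓; length 20 ✓ — passes.
Primer C (21 nt, A=6 T=9 G=4 C=2): Tm = 2·15 + 4·6 = 54°C ✓; GC 6/21 = 28.6%, outside 39.2–55.2% ✗; length 21 ✓ — fails.
Primer D (17 nt, A=4 T=4 G=3 C=6): Tm = 2·8 + 4·9 = 52°C ✓; GC 9/17 = 52.9% ✓; length 17 ✓ — passes.

Primer B and Primer D.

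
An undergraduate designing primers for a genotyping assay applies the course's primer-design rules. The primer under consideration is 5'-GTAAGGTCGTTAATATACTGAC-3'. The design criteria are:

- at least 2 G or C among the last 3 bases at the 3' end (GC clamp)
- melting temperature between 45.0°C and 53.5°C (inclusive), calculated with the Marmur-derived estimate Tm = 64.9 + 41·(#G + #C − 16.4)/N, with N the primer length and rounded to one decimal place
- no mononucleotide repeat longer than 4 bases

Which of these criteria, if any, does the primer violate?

Base counts: A=7, T=7, G=5, C=3 (length 22).
GC clamp: 3' end GAC has 2 G/C ✓
Tm: Tm = 64.9 + 41·(8 − 16.4)/22 = 49.2°C ✓
homopolymer run: longest run = 2 ✓

Meets all criteria.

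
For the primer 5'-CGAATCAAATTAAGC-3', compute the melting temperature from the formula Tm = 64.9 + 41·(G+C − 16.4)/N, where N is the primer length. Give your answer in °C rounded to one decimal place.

33.7°C

Base counts: A=7, T=3, G=2, C=3; G+C = 5, N = 15.
Tm = 64.9 + 41·(5 − 16.4)/15 = 64.9 + -467.40/15 = 33.7°C.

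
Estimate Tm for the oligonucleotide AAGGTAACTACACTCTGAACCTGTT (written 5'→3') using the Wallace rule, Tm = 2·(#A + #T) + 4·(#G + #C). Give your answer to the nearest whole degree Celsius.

Base counts: A=8, T=7, G=4, C=6 (length 25).
Tm = 2·(8+7) + 4·(4+6) = 2·15 + 4·10 = 30 + 40 = 70°C.

70°C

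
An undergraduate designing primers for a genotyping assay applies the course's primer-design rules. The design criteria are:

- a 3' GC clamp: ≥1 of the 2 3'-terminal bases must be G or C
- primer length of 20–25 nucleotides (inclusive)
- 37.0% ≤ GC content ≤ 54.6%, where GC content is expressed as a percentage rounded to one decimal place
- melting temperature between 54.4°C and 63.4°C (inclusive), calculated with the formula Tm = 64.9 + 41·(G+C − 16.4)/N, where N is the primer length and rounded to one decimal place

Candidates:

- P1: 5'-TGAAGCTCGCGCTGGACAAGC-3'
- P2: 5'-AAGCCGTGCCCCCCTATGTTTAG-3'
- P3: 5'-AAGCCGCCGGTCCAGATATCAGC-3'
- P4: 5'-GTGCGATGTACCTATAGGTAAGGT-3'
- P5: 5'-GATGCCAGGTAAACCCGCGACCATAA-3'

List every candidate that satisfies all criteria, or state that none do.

P1 (21 nt, A=5 T=3 G=7 C=6): 3' end GC has 2 G/C ✓; length 21 ✓; GC 13/21 = 61.9%, outside 37.0–54.6% ✗; Tm = 64.9 + 41·(13 − 16.4)/21 = 58.3°C ✓ — fails.
P2 (23 nt, A=4 T=6 G=5 C=8): 3' end AG has 1 G/C ✓; length 23 ✓; GC 13/23 = 56.5%, outside 37.0–54.6% ✗; Tm = 64.9 + 41·(13 − 16.4)/23 = 58.8°C ✓ — fails.
P3 (23 nt, A=6 T=3 G=6 C=8): 3' end GC has 2 G/C ✓; length 23 ✓; GC 14/23 = 60.9%, outside 37.0–54.6% ✗; Tm = 64.9 + 41·(14 − 16.4)/23 = 60.6°C ✓ — fails.
P4 (24 nt, A=6 T=7 G=8 C=3): 3' end GT has 1 G/C ✓; length 24 ✓; GC 11/24 = 45.8% ✓; Tm = 64.9 + 41·(11 − 16.4)/24 = 55.7°C ✓ — passes.
P5 (26 nt, A=9 T=3 G=6 C=8): 3' end AA has 0 G/C, need ≥1 ✗; length 26, outside 20–25 ✗; GC 14/26 = 53.8% ✓; Tm = 64.9 + 41·(14 − 16.4)/26 = 61.1°C ✓ — fails.

P4 only.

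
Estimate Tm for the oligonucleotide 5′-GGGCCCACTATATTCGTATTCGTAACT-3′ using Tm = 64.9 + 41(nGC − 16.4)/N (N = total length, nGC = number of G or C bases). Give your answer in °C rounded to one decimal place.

Base counts: A=6, T=9, G=5, C=7; G+C = 12, N = 27.
Tm = 64.9 + 41·(12 − 16.4)/27 = 64.9 + -180.40/27 = 58.2°C.

58.2°C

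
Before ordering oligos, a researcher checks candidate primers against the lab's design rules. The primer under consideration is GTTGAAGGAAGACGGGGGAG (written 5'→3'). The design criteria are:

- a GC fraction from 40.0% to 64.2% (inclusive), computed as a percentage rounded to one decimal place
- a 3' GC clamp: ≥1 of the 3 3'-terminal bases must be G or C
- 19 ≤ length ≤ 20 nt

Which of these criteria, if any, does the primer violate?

Base counts: A=6, T=2, G=11, C=1 (length 20).
GC content: GC 12/20 = 60.0% ✓
GC clamp: 3' end GAG has 2 G/C ✓
length: length 20 ✓

Meets all criteria.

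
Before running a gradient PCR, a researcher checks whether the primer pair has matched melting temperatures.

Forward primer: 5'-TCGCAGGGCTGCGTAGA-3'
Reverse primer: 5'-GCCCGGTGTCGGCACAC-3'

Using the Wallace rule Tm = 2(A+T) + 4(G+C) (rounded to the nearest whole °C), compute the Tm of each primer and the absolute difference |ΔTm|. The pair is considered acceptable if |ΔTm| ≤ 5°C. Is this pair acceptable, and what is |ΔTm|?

|ΔTm| = 4°C; the pair is acceptable.

Forward: A=3 T=3 G=7 C=4 → Tm = 2·6 + 4·11 = 56°C.
Reverse: A=2 T=2 G=6 C=7 → Tm = 2·4 + 4·13 = 60°C.
|ΔTm| = |56 − 60| = 4°C, ≤ 5°C.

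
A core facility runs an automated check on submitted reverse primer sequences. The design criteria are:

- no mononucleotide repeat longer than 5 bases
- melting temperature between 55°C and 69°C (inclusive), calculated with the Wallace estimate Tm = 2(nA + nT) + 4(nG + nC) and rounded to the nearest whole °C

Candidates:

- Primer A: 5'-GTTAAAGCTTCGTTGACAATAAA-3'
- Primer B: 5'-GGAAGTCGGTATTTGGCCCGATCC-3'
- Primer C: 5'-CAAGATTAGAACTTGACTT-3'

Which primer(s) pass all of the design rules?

Primer A only.

Primer A (23 nt, A=9 T=7 G=4 C=3): longest run = 3 ✓; Tm = 2·16 + 4·7 = 60°C ✓ — passes.
Primer B (24 nt, A=4 T=6 G=8 C=6): longest run = 3 ✓; Tm = 2·10 + 4·14 = 76°C, outside 55–69°C ✗ — fails.
Primer C (19 nt, A=7 T=6 G=3 C=3): longest run = 2 ✓; Tm = 2·13 + 4·6 = 50°C, outside 55–69°C ✗ — fails.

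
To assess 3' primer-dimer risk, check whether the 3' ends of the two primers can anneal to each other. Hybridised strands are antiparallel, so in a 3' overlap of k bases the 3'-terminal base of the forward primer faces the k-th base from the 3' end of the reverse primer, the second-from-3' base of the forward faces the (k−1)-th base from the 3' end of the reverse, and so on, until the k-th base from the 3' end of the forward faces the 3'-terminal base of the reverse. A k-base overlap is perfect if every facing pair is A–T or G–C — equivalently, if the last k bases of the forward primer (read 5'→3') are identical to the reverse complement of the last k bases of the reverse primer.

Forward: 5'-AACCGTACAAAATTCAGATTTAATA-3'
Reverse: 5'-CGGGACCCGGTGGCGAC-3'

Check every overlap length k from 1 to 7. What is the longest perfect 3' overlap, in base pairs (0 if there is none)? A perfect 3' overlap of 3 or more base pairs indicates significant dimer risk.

Last 7 bases (5'→3') — forward …TTTAATA, reverse …TGGCGAC.
Reverse complement of the reverse primer's last 7 bases: GTCGCCA; its first k bases are the reverse complement of the reverse primer's last k bases, so a perfect k-base overlap needs the forward primer's last k bases to equal them.
Comparing (forward last k vs required): k=1: A vs G ✗; k=2: TA vs GT ✗; k=3: ATA vs GTC ✗; k=4: AATA vs GTCG ✗; k=5: TAATA vs GTCGC ✗; k=6: TTAATA vs GTCGCC ✗; k=7: TTTAATA vs GTCGCCA ✗.
No overlap length from 1 to 7 is perfect, so the longest perfect 3' overlap is 0.

Longest perfect overlap: 0 complementary base pairs; below the dimer-risk threshold (threshold 3).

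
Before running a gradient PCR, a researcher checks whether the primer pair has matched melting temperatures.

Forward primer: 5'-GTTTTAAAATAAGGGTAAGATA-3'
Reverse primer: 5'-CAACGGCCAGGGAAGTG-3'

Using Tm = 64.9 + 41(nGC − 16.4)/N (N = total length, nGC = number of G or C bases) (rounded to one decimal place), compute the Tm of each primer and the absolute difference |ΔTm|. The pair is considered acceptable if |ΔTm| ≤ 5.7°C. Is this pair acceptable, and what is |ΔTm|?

Forward: G+C = 5, N = 22 → Tm = 64.9 + 41·(5 − 16.4)/22 = 43.7°C.
Reverse: G+C = 11, N = 17 → Tm = 64.9 + 41·(11 − 16.4)/17 = 51.9°C.
|ΔTm| = |43.7 − 51.9| = 8.2°C, > 5.7°C.

|ΔTm| = 8.2°C; the pair is not acceptable.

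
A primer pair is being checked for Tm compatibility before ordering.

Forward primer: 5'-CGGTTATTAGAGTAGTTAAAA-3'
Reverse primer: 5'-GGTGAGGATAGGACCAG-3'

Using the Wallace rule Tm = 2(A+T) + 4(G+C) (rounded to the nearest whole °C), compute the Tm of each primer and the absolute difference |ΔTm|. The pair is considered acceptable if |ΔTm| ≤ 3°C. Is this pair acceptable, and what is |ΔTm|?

Forward: A=8 T=7 G=5 C=1 → Tm = 2·15 + 4·6 = 54°C.
Reverse: A=5 T=2 G=8 C=2 → Tm = 2·7 + 4·10 = 54°C.
|ΔTm| = |54 − 54| = 0°C, ≤ 3°C.

|ΔTm| = 0°C; the pair is acceptable.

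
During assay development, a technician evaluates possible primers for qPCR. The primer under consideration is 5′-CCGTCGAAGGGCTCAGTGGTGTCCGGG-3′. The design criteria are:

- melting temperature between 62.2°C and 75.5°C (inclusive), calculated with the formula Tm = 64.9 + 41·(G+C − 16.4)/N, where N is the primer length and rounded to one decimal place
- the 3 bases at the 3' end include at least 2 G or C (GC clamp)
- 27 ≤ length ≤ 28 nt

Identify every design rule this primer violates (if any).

Meets all criteria.

Base counts: A=3, T=5, G=12, C=7 (length 27).
Tm: Tm = 64.9 + 41·(19 − 16.4)/27 = 68.8°C ✓
GC clamp: 3' end GGG has 3 G/C ✓
length: length 27 ✓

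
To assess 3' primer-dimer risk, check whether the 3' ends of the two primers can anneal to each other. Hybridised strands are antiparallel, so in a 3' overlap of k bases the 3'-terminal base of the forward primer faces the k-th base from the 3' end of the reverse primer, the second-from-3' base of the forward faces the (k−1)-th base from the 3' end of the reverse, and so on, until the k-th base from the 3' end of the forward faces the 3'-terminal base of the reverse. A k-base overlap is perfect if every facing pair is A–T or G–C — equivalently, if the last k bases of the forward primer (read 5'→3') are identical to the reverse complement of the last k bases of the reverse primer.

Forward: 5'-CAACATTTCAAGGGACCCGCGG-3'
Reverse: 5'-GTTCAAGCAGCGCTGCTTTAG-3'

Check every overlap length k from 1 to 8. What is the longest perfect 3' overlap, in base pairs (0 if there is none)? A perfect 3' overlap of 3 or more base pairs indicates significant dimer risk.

Longest perfect overlap: 0 complementary base pairs; below the dimer-risk threshold (threshold 3).

Last 8 bases (5'→3') — forward …ACCCGCGG, reverse …TGCTTTAG.
Reverse complement of the reverse primer's last 8 bases: CTAAAGCA; its first k bases are the reverse complement of the reverse primer's last k bases, so a perfect k-base overlap needs the forward primer's last k bases to equal them.
Comparing (forward last k vs required): k=1: G vs C ✗; k=2: GG vs CT ✗; k=3: CGG vs CTA ✗; k=4: GCGG vs CTAA ✗; k=5: CGCGG vs CTAAA ✗; k=6: CCGCGG vs CTAAAG ✗; k=7: CCCGCGG vs CTAAAGC ✗; k=8: ACCCGCGG vs CTAAAGCA ✗.
No overlap length from 1 to 8 is perfect, so the longest perfect 3' overlap is 0.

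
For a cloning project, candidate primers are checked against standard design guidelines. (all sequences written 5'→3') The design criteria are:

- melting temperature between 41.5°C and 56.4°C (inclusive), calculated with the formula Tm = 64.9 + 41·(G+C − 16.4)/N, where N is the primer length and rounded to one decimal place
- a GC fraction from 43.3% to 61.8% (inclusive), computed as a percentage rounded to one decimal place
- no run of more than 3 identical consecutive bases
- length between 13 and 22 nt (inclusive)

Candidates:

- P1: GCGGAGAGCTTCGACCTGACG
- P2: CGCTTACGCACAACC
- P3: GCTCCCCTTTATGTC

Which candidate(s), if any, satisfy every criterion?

P2 only.

P1 (21 nt, A=4 T=3 G=8 C=6): Tm = 64.9 + 41·(14 − 16.4)/21 = 60.2°C, outside 41.5–56.4°C ✗; GC 14/21 = 66.7%, outside 43.3–61.8% ✗; longest run = 2 ✓; length 21 ✓ — fails.
P2 (15 nt, A=4 T=2 G=2 C=7): Tm = 64.9 + 41·(9 − 16.4)/15 = 44.7°C ✓; GC 9/15 = 60.0% ✓; longest run = 2 ✓; length 15 ✓ — passes.
P3 (15 nt, A=1 T=6 G=2 C=6): Tm = 64.9 + 41·(8 − 16.4)/15 = 41.9°C ✓; GC 8/15 = 53.3% ✓; longest run = 4, exceeds 3 ✗; length 15 ✓ — fails.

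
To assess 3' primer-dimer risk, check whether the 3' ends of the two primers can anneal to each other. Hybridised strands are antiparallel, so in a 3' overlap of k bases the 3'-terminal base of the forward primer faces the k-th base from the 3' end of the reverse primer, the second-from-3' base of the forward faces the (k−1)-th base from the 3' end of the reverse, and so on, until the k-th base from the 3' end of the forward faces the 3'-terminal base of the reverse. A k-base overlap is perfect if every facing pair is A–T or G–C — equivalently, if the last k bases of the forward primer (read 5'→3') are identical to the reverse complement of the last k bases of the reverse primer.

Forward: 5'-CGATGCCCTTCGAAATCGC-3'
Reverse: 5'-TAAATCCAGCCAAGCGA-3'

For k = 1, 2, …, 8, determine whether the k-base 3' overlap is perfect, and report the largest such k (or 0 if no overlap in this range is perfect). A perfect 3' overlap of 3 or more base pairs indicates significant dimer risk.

Last 8 bases (5'→3') — forward …GAAATCGC, reverse …CCAAGCGA.
Reverse complement of the reverse primer's last 8 bases: TCGCTTGG; its first k bases are the reverse complement of the reverse primer's last k bases, so a perfect k-base overlap needs the forward primer's last k bases to equal them.
Comparing (forward last k vs required): k=1: C vs T ✗; k=2: GC vs TC ✗; k=3: CGC vs TCG ✗; k=4: TCGC vs TCGC ✓; k=5: ATCGC vs TCGCT ✗; k=6: AATCGC vs TCGCTT ✗; k=7: AAATCGC vs TCGCTTG ✗; k=8: GAAATCGC vs TCGCTTGG ✗.
Only k = 4 is perfect, so the longest perfect 3' overlap is 4.

Longest perfect overlap: 4 complementary base pairs; significant dimer risk (threshold 3).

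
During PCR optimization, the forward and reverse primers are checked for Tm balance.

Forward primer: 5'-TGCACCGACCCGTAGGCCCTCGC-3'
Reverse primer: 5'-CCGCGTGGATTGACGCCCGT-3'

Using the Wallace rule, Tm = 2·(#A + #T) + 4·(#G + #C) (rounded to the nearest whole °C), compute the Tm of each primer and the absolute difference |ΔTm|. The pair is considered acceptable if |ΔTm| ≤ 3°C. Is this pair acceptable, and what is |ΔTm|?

Forward: A=3 T=3 G=6 C=11 → Tm = 2·6 + 4·17 = 80°C.
Reverse: A=2 T=4 G=7 C=7 → Tm = 2·6 + 4·14 = 68°C.
|ΔTm| = |80 − 68| = 12°C, > 3°C.

|ΔTm| = 12°C; the pair is not acceptable.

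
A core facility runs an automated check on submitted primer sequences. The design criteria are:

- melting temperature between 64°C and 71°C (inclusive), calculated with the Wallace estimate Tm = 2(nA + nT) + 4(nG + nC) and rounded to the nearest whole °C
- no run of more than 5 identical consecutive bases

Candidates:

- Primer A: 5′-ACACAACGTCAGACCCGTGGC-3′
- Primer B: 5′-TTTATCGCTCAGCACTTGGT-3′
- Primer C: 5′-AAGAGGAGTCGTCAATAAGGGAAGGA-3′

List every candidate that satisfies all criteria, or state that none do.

Primer A only.

Primer A (21 nt, A=6 T=2 G=5 C=8): Tm = 2·8 + 4·13 = 68°C ✓; longest run = 3 ✓ — passes.
Primer B (20 nt, A=3 T=8 G=4 C=5): Tm = 2·11 + 4·9 = 58°C, outside 64–71°C ✗; longest run = 3 ✓ — fails.
Primer C (26 nt, A=11 T=3 G=10 C=2): Tm = 2·14 + 4·12 = 76°C, outside 64–71°C ✗; longest run = 3 ✓ — fails.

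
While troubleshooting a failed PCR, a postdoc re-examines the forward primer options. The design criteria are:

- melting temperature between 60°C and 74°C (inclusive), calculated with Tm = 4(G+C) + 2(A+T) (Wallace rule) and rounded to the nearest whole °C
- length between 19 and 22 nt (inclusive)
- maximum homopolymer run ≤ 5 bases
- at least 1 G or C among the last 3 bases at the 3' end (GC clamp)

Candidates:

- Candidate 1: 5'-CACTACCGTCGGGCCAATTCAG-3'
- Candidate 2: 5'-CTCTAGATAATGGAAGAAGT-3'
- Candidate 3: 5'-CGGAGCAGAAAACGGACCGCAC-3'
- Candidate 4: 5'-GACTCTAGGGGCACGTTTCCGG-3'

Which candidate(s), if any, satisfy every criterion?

Candidate 1 (22 nt, A=5 T=4 G=5 C=8): Tm = 2·9 + 4·13 = 70°C ✓; length 22 ✓; longest run = 3 ✓; 3' end CAG has 2 G/C ✓ — passes.
Candidate 2 (20 nt, A=8 T=5 G=5 C=2): Tm = 2·13 + 4·7 = 54°C, outside 60–74°C ✗; length 20 ✓; longest run = 2 ✓; 3' end AGT has 1 G/C ✓ — fails.
Candidate 3 (22 nt, A=8 T=0 G=7 C=7): Tm = 2·8 + 4·14 = 72°C ✓; length 22 ✓; longest run = 4 ✓; 3' end CAC has 2 G/C ✓ — passes.
Candidate 4 (22 nt, A=3 T=5 G=8 C=6): Tm = 2·8 + 4·14 = 72°C ✓; length 22 ✓; longest run = 4 ✓; 3' end CGG has 3 G/C ✓ — passes.

Candidate 1, Candidate 3 and Candidate 4.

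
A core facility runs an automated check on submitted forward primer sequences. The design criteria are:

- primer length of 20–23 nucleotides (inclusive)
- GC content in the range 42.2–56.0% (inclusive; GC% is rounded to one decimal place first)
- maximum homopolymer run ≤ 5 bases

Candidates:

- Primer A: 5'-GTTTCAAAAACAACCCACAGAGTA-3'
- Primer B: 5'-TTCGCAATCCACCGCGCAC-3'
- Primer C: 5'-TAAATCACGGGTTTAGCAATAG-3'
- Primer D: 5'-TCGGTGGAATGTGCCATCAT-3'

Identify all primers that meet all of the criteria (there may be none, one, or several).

Primer A (24 nt, A=11 T=4 G=3 C=6): length 24, outside 20–23 ✗; GC 9/24 = 37.5%, outside 42.2–56.0% ✗; longest run = 5 ✓ — fails.
Primer B (19 nt, A=4 T=3 G=3 C=9): length 19, outside 20–23 ✗; GC 12/19 = 63.2%, outside 42.2–56.0% ✗; longest run = 2 ✓ — fails.
Primer C (22 nt, A=8 T=6 G=5 C=3): length 22 ✓; GC 8/22 = 36.4%, outside 42.2–56.0% ✗; longest run = 3 ✓ — fails.
Primer D (20 nt, A=4 T=6 G=6 C=4): length 20 ✓; GC 10/20 = 50.0% ✓; longest run = 2 ✓ — passes.

Primer D only.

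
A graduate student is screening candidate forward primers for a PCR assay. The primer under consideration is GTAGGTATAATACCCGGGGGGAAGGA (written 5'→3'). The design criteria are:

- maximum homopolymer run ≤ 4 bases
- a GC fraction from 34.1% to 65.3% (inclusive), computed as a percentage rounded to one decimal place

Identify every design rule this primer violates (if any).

Fails: homopolymer run.

Base counts: A=8, T=4, G=11, C=3 (length 26).
homopolymer run: longest run = 6, exceeds 4 ✗
GC content: GC 14/26 = 53.8% ✓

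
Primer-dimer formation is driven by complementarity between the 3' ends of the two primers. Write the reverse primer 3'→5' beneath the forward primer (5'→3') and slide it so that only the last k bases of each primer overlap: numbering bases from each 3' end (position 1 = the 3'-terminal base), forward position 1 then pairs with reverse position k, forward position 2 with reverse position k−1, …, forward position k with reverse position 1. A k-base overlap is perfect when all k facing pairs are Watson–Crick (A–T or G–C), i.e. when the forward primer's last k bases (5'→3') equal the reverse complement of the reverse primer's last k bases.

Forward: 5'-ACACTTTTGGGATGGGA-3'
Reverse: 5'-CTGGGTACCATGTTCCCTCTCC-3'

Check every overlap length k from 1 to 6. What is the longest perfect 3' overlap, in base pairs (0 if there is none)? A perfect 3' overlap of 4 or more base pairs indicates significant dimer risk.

Longest perfect overlap: 3 complementary base pairs; below the dimer-risk threshold (threshold 4).

Last 6 bases (5'→3') — forward …ATGGGA, reverse …CTCTCC.
Reverse complement of the reverse primer's last 6 bases: GGAGAG; its first k bases are the reverse complement of the reverse primer's last k bases, so a perfect k-base overlap needs the forward primer's last k bases to equal them.
Comparing (forward last k vs required): k=1: A vs G ✗; k=2: GA vs GG ✗; k=3: GGA vs GGA ✓; k=4: GGGA vs GGAG ✗; k=5: TGGGA vs GGAGA ✗; k=6: ATGGGA vs GGAGAG ✗.
Only k = 3 is perfect, so the longest perfect 3' overlap is 3.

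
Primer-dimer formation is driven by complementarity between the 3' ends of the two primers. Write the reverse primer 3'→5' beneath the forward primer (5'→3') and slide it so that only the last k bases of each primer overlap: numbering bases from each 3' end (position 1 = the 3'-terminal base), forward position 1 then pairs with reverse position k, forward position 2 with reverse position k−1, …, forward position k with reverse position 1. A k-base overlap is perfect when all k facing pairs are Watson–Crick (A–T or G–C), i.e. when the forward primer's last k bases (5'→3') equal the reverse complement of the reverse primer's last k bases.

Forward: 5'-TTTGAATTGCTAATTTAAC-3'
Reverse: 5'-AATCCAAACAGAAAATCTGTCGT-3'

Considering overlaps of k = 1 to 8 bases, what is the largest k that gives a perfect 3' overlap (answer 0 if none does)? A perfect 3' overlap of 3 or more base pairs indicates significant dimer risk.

Last 8 bases (5'→3') — forward …AATTTAAC, reverse …TCTGTCGT.
Reverse complement of the reverse primer's last 8 bases: ACGACAGA; its first k bases are the reverse complement of the reverse primer's last k bases, so a perfect k-base overlap needs the forward primer's last k bases to equal them.
Comparing (forward last k vs required): k=1: C vs A ✗; k=2: AC vs AC ✓; k=3: AAC vs ACG ✗; k=4: TAAC vs ACGA ✗; k=5: TTAAC vs ACGAC ✗; k=6: TTTAAC vs ACGACA ✗; k=7: ATTTAAC vs ACGACAG ✗; k=8: AATTTAAC vs ACGACAGA ✗.
Only k = 2 is perfect, so the longest perfect 3' overlap is 2.

Longest perfect overlap: 2 complementary base pairs; below the dimer-risk threshold (threshold 3).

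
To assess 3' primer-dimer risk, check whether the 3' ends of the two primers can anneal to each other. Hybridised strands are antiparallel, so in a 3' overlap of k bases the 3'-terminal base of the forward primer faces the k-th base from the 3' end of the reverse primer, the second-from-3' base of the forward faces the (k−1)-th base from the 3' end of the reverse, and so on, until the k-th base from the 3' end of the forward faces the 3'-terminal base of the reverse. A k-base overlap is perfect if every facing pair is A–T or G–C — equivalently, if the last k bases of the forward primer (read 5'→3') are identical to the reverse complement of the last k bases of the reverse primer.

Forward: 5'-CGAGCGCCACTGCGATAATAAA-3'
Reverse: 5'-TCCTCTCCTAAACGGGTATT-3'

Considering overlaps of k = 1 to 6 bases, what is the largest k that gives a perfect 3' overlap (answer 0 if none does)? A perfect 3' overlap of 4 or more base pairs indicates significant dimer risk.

Longest perfect overlap: 2 complementary base pairs; below the dimer-risk threshold (threshold 4).

Last 6 bases (5'→3') — forward …AATAAA, reverse …GGTATT.
Reverse complement of the reverse primer's last 6 bases: AATACC; its first k bases are the reverse complement of the reverse primer's last k bases, so a perfect k-base overlap needs the forward primer's last k bases to equal them.
Comparing (forward last k vs required): k=1: A vs A ✓; k=2: AA vs AA ✓; k=3: AAA vs AAT ✗; k=4: TAAA vs AATA ✗; k=5: ATAAA vs AATAC ✗; k=6: AATAAA vs AATACC ✗.
Perfect overlaps at k = 1, 2; the largest is 2.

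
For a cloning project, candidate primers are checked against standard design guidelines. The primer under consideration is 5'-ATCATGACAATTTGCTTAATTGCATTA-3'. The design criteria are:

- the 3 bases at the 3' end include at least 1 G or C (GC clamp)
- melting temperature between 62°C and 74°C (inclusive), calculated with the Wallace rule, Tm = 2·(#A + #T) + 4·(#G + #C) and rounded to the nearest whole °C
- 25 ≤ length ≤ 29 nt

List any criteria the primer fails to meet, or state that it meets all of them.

Fails: GC clamp.

Base counts: A=9, T=11, G=3, C=4 (length 27).
GC clamp: 3' end TTA has 0 G/C, need ≥1 ✗
Tm: Tm = 2·20 + 4·7 = 68°C ✓
length: length 27 ✓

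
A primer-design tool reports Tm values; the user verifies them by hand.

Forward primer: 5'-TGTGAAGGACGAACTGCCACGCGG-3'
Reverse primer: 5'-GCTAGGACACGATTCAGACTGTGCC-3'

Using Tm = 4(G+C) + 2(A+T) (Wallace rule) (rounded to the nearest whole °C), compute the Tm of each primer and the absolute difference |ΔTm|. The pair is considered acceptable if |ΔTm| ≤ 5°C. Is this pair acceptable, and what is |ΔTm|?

Forward: A=6 T=3 G=9 C=6 → Tm = 2·9 + 4·15 = 78°C.
Reverse: A=6 T=5 G=7 C=7 → Tm = 2·11 + 4·14 = 78°C.
|ΔTm| = |78 − 78| = 0°C, ≤ 5°C.

|ΔTm| = 0°C; the pair is acceptable.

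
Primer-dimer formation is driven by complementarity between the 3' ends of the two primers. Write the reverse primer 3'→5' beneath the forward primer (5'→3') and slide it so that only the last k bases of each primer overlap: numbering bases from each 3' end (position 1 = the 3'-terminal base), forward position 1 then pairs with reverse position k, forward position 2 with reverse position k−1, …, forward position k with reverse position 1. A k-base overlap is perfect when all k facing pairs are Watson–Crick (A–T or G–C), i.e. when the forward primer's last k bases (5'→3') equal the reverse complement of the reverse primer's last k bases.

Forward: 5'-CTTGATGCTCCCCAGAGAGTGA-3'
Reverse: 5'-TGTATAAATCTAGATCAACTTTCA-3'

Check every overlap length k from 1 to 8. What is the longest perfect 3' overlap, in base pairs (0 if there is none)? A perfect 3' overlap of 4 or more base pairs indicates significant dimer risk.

Longest perfect overlap: 3 complementary base pairs; below the dimer-risk threshold (threshold 4).

Last 8 bases (5'→3') — forward …GAGAGTGA, reverse …AACTTTCA.
Reverse complement of the reverse primer's last 8 bases: TGAAAGTT; its first k bases are the reverse complement of the reverse primer's last k bases, so a perfect k-base overlap needs the forward primer's last k bases to equal them.
Comparing (forward last k vs required): k=1: A vs T ✗; k=2: GA vs TG ✗; k=3: TGA vs TGA ✓; k=4: GTGA vs TGAA ✗; k=5: AGTGA vs TGAAA ✗; k=6: GAGTGA vs TGAAAG ✗; k=7: AGAGTGA vs TGAAAGT ✗; k=8: GAGAGTGA vs TGAAAGTT ✗.
Only k = 3 is perfect, so the longest perfect 3' overlap is 3.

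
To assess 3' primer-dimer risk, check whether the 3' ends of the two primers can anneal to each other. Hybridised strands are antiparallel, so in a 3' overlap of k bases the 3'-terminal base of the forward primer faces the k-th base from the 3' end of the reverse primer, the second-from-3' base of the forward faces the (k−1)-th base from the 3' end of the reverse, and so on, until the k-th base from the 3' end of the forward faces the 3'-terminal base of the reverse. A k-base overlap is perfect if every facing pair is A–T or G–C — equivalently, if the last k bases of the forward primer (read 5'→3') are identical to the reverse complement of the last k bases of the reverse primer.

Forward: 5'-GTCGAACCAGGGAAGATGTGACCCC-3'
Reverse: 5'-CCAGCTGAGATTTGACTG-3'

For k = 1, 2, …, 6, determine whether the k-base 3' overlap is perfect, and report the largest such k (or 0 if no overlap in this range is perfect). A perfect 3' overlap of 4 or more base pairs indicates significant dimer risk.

Longest perfect overlap: 1 complementary base pair; below the dimer-risk threshold (threshold 4).

Last 6 bases (5'→3') — forward …GACCCC, reverse …TGACTG.
Reverse complement of the reverse primer's last 6 bases: CAGTCA; its first k bases are the reverse complement of the reverse primer's last k bases, so a perfect k-base overlap needs the forward primer's last k bases to equal them.
Comparing (forward last k vs required): k=1: C vs C ✓; k=2: CC vs CA ✗; k=3: CCC vs CAG ✗; k=4: CCCC vs CAGT ✗; k=5: ACCCC vs CAGTC ✗; k=6: GACCCC vs CAGTCA ✗.
Only k = 1 is perfect, so the longest perfect 3' overlap is 1.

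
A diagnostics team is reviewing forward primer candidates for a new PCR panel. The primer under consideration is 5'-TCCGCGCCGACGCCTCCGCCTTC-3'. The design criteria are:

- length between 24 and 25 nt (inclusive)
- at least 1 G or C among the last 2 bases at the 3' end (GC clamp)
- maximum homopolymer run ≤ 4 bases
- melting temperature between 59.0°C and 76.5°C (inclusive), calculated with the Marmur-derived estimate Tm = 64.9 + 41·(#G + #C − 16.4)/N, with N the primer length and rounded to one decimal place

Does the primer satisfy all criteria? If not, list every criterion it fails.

Fails: length.

Base counts: A=1, T=4, G=5, C=13 (length 23).
length: length 23, outside 24–25 ✗
GC clamp: 3' end TC has 1 G/C ✓
homopolymer run: longest run = 2 ✓
Tm: Tm = 64.9 + 41·(18 − 16.4)/23 = 67.8°C ✓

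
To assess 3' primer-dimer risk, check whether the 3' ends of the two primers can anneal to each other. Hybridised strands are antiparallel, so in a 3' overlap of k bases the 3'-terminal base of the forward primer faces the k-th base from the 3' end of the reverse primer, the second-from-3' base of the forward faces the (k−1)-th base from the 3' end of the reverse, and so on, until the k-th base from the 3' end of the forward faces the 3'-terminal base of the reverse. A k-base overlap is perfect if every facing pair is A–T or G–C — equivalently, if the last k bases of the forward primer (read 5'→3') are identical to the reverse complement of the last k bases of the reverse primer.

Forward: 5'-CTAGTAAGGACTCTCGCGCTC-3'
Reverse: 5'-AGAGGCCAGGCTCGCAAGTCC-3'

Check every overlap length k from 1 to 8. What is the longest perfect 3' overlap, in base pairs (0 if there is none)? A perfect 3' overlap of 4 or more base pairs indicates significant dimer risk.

Last 8 bases (5'→3') — forward …TCGCGCTC, reverse …GCAAGTCC.
Reverse complement of the reverse primer's last 8 bases: GGACTTGC; its first k bases are the reverse complement of the reverse primer's last k bases, so a perfect k-base overlap needs the forward primer's last k bases to equal them.
Comparing (forward last k vs required): k=1: C vs G ✗; k=2: TC vs GG ✗; k=3: CTC vs GGA ✗; k=4: GCTC vs GGAC ✗; k=5: CGCTC vs GGACT ✗; k=6: GCGCTC vs GGACTT ✗; k=7: CGCGCTC vs GGACTTG ✗; k=8: TCGCGCTC vs GGACTTGC ✗.
No overlap length from 1 to 8 is perfect, so the longest perfect 3' overlap is 0.

Longest perfect overlap: 0 complementary base pairs; below the dimer-risk threshold (threshold 4).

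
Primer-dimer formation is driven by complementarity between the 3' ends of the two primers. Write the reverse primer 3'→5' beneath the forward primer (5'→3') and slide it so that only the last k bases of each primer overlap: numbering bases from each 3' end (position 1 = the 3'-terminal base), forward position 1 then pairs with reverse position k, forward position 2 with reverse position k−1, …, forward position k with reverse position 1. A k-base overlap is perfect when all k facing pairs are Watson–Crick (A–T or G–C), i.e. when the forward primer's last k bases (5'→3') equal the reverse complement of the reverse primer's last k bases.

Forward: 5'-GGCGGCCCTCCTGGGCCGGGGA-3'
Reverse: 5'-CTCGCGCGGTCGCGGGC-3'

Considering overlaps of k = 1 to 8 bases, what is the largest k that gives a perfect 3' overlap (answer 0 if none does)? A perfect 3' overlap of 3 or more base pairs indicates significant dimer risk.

Last 8 bases (5'→3') — forward …GCCGGGGA, reverse …TCGCGGGC.
Reverse complement of the reverse primer's last 8 bases: GCCCGCGA; its first k bases are the reverse complement of the reverse primer's last k bases, so a perfect k-base overlap needs the forward primer's last k bases to equal them.
Comparing (forward last k vs required): k=1: A vs G ✗; k=2: GA vs GC ✗; k=3: GGA vs GCC ✗; k=4: GGGA vs GCCC ✗; k=5: GGGGA vs GCCCG ✗; k=6: CGGGGA vs GCCCGC ✗; k=7: CCGGGGA vs GCCCGCG ✗; k=8: GCCGGGGA vs GCCCGCGA ✗.
No overlap length from 1 to 8 is perfect, so the longest perfect 3' overlap is 0.

Longest perfect overlap: 0 complementary base pairs; below the dimer-risk threshold (threshold 3).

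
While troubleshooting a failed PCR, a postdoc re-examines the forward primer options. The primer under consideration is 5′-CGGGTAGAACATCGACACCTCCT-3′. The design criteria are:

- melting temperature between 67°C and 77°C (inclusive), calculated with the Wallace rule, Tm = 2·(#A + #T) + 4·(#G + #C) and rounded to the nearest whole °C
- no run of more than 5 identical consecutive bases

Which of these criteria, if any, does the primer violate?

Meets all criteria.

Base counts: A=6, T=4, G=5, C=8 (length 23).
Tm: Tm = 2·10 + 4·13 = 72°C ✓
homopolymer run: longest run = 3 ✓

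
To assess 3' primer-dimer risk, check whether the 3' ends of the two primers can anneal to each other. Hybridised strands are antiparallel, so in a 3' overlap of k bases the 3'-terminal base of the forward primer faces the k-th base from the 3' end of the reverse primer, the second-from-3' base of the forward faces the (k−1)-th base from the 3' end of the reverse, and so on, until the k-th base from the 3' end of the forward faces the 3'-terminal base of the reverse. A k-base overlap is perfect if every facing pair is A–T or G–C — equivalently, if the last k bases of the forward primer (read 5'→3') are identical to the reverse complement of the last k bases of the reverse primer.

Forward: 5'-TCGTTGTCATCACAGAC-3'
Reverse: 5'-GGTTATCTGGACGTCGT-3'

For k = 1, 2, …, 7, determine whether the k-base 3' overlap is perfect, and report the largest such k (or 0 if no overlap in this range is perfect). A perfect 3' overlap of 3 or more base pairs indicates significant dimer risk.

Last 7 bases (5'→3') — forward …CACAGAC, reverse …ACGTCGT.
Reverse complement of the reverse primer's last 7 bases: ACGACGT; its first k bases are the reverse complement of the reverse primer's last k bases, so a perfect k-base overlap needs the forward primer's last k bases to equal them.
Comparing (forward last k vs required): k=1: C vs A ✗; k=2: AC vs AC ✓; k=3: GAC vs ACG ✗; k=4: AGAC vs ACGA ✗; k=5: CAGAC vs ACGAC ✗; k=6: ACAGAC vs ACGACG ✗; k=7: CACAGAC vs ACGACGT ✗.
Only k = 2 is perfect, so the longest perfect 3' overlap is 2.

Longest perfect overlap: 2 complementary base pairs; below the dimer-risk threshold (threshold 3).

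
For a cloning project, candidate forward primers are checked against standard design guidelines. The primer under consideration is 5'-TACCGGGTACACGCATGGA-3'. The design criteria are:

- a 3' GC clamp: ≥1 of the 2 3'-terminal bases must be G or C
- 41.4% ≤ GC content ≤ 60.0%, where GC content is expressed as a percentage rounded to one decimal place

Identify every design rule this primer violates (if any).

Base counts: A=5, T=3, G=6, C=5 (length 19).
GC clamp: 3' end GA has 1 G/C ✓
GC content: GC 11/19 = 57.9% ✓

Meets all criteria.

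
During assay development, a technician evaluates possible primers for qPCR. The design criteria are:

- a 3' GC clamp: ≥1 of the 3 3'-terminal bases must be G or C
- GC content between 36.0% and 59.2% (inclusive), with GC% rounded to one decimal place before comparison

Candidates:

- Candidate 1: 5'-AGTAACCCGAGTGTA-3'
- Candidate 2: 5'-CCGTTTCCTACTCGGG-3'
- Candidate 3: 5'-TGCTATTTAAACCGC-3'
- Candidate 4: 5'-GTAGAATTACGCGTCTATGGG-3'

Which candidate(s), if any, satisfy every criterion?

Candidate 1, Candidate 3 and Candidate 4.

Candidate 1 (15 nt, A=5 T=3 G=4 C=3): 3' end GTA has 1 G/C ✓; GC 7/15 = 46.7% ✓ — passes.
Candidate 2 (16 nt, A=1 T=5 G=4 C=6): 3' end GGG has 3 G/C ✓; GC 10/16 = 62.5%, outside 36.0–59.2% ✗ — fails.
Candidate 3 (15 nt, A=4 T=5 G=2 C=4): 3' end CGC has 3 G/C ✓; GC 6/15 = 40.0% ✓ — passes.
Candidate 4 (21 nt, A=5 T=6 G=7 C=3): 3' end GGG has 3 G/C ✓; GC 10/21 = 47.6% ✓ — passes.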